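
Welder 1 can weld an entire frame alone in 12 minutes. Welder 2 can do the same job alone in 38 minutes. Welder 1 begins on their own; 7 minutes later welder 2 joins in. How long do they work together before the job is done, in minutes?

19/5 minutes

In the first 7 minutes welder 1 alone does 7/12 of the job, leaving 5/12.
Once everyone is working, combined rate: 1/12 + 1/38 = (19 + 6)/228 = 25/228 per minute.
Remaining 5/12 at 25/228 per minute takes 19/5 minutes.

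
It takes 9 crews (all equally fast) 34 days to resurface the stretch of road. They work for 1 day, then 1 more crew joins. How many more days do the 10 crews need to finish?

One crew does 1/306 of the job per day.
After 1 day with 9 crews, 1/34 is done (33/34 left).
With 10 crews the rate is 10/306 = 5/153, so the rest takes 33/34 ÷ 5/153 = 297/10 days.

297/10 days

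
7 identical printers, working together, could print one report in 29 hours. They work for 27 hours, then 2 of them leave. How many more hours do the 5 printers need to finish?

One printer does 1/203 of the job per hour.
After 27 hours with 7 printers, 27/29 is done (2/29 left).
With 5 printers the rate is 5/203, so the rest takes 2/29 ÷ 5/203 = 14/5 hours.

14/5 hours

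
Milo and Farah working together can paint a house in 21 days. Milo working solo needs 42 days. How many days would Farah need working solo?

Combined rate is 1/21 per day.
Known contribution: 1/42 per day.
So Farah's rate is 1/21 − 1/42 = 1/42, meaning 42 days alone.

42 days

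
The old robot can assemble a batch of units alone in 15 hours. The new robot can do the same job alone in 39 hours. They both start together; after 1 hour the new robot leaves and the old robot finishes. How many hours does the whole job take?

190/13 hours

In the first 1 hour the combined rate is 6/65, so 6/65 of the job is done, leaving 59/65.
After the new robot leaves the rate is 1/15 per hour; the remaining 59/65 takes 177/13 hours.
Total = 1 + 177/13 = 190/13 hours.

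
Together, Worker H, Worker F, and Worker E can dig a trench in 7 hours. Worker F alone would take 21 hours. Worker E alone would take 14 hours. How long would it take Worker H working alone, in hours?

42 hours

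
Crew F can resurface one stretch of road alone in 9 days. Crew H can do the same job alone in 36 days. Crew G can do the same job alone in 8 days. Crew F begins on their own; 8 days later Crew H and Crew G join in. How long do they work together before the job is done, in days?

8/19 days

In the first 8 days Crew F alone does 8/9 of the job, leaving 1/9.
Once everyone is working, combined rate: 1/9 + 1/36 + 1/8 = (8 + 2 + 9)/72 = 19/72 per day.
Remaining 1/9 at 19/72 per day takes 8/19 days.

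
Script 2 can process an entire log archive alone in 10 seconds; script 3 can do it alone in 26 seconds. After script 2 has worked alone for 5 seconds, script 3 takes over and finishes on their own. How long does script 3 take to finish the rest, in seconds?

13 seconds

In 5 seconds script 2 does 5/10 = 1/2 of the job, leaving 1/2.
Script 3 works at 1/26 per second, so finishing takes 1/2 ÷ 1/26 = 13 seconds.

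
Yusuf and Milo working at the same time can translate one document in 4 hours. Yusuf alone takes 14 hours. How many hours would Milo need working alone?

Combined rate is 1/4 per hour.
Known contribution: 1/14 per hour.
So Milo's rate is 1/4 − 1/14 = 5/28, meaning 28/5 hours alone.

28/5 hours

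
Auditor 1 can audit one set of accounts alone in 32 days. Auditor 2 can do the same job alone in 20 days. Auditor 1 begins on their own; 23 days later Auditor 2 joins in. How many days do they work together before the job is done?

45/13 days

In the first 23 days Auditor 1 alone does 23/32 of the job, leaving 9/32.
Once everyone is working, combined rate: 1/32 + 1/20 = (5 + 8)/160 = 13/160 per day.
Remaining 9/32 at 13/160 per day takes 45/13 days.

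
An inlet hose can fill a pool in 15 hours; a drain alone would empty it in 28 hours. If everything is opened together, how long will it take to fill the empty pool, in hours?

420/13 hours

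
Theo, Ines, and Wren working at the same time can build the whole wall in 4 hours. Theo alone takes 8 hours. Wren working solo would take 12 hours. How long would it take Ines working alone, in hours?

Combined rate is 1/4 per hour.
Known contribution: 1/8 + 1/12 = (3 + 2)/24 = 5/24 per hour.
So Ines's rate is 1/4 − 5/24 = 1/24, meaning 24 hours alone.

24 hours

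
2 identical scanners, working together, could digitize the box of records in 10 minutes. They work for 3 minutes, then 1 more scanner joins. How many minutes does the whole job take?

23/3 minutes

One scanner does 1/20 of the job per minute.
After 3 minutes with 2 scanners, 3/10 is done (7/10 left).
With 3 scanners the rate is 3/20, so the rest takes 7/10 ÷ 3/20 = 14/3 minutes.
Total = 3 + 14/3 = 23/3 minutes.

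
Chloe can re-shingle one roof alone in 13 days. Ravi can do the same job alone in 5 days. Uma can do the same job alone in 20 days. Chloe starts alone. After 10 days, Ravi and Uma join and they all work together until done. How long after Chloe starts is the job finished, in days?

182/17 days

In the first 10 days Chloe alone does 10/13 of the job, leaving 3/13.
Once everyone is working, combined rate: 1/13 + 1/5 + 1/20 = (20 + 52 + 13)/260 = 85/260 = 17/52 per day.
Remaining 3/13 at 17/52 per day takes 12/17 days.
Total from the start = 10 + 12/17 = 182/17 days.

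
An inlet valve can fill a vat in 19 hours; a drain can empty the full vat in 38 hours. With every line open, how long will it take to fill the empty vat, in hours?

38 hours

Net rate = 1/19 − 1/38 = (2 − 1)/38 = 1/38 per hour.
Filling time = 1 ÷ (1/38) = 38 hours.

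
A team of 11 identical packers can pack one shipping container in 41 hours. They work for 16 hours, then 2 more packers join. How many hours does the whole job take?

483/13 hours

One packer does 1/451 of the job per hour.
After 16 hours with 11 packers, 16/41 is done (25/41 left).
With 13 packers the rate is 13/451, so the rest takes 25/41 ÷ 13/451 = 275/13 hours.
Total = 16 + 275/13 = 483/13 hours.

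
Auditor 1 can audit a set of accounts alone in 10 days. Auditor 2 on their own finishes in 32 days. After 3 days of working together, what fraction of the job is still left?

97/160

Combined rate: 1/10 + 1/32 = (16 + 5)/160 = 21/160 per day.
In 3 days they complete 3·21/160 = 63/160 of the job.
So 97/160 remains.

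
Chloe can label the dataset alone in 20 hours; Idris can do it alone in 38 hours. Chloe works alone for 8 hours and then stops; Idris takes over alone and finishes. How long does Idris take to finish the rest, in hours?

In 8 hours Chloe does 8/20 = 2/5 of the job, leaving 3/5.
Idris works at 1/38 per hour, so finishing takes 3/5 ÷ 1/38 = 114/5 hours.

114/5 hours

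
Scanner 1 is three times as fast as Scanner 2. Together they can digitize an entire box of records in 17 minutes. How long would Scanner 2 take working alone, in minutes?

68 minutes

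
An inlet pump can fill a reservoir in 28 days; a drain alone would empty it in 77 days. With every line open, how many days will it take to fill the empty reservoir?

Net rate = 1/28 − 1/77 = (11 − 4)/308 = 7/308 = 1/44 per day.
Filling time = 1 ÷ (1/44) = 44 days.

44 days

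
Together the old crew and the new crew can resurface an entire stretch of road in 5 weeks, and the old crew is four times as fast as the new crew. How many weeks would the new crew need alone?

25 weeks

Let the new crew's rate be r; then the old crew's rate is 4r, so together (4 + 1)r = 5r = 1/5.
Thus r = 1/25 per week.
The new crew alone: 25 weeks; the old crew alone: 25/4 weeks.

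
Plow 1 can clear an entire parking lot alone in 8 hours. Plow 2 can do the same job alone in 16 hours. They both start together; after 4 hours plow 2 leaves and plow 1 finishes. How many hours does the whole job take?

6 hours

In the first 4 hours the combined rate is 3/16, so 3/4 of the job is done, leaving 1/4.
After plow 2 leaves the rate is 1/8 per hour; the remaining 1/4 takes 2 hours.
Total = 4 + 2 = 6 hours.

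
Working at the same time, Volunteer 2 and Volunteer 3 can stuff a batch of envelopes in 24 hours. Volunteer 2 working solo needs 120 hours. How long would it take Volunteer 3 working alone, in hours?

Combined rate is 1/24 per hour.
Known contribution: 1/120 per hour.
So Volunteer 3's rate is 1/24 − 1/120 = 1/30, meaning 30 hours alone.

30 hours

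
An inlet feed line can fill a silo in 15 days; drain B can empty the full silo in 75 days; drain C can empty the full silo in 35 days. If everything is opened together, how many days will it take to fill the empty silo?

525/13 days

Net rate = 1/15 − 1/75 − 1/35 = (35 − 7 − 15)/525 = 13/525 per day.
Filling time = 1 ÷ (13/525) = 525/13 days.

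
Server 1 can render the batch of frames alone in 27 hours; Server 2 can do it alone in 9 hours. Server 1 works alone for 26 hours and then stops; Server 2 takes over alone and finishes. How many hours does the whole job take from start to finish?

In 26 hours Server 1 does 26/27 of the job, leaving 1/27.
Server 2 works at 1/9 per hour, so finishing takes 1/27 ÷ 1/9 = 1/3 hours.
Total time = 26 + 1/3 = 79/3 hours.

79/3 hours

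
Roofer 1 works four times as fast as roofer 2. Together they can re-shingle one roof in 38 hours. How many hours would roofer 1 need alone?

95/2 hours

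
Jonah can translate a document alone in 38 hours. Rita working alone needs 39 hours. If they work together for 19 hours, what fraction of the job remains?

1/78

Combined rate: 1/38 + 1/39 = (39 + 38)/1482 = 77/1482 per hour.
In 19 hours they complete 19·77/1482 = 77/78 of the job.
So 1/78 remains.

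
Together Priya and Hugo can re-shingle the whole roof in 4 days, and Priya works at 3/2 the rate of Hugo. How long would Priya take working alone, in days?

20/3 days

Let Hugo's rate be r; then Priya's rate is (3/2)r, so together (3/2 + 1)r = (5/2)r = 1/4.
Thus r = 1/10 per day.
Hugo alone: 10 days; Priya alone: 20/3 days.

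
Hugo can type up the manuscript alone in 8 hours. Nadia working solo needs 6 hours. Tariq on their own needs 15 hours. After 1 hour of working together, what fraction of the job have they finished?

Combined rate: 1/8 + 1/6 + 1/15 = (15 + 20 + 8)/120 = 43/120 per hour.
In 1 hour they complete 1·43/120 = 43/120 of the job.

43/120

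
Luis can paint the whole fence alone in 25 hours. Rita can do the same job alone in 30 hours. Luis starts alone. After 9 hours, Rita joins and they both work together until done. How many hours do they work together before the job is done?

96/11 hours

In the first 9 hours Luis alone does 9/25 of the job, leaving 16/25.
Once everyone is working, combined rate: 1/25 + 1/30 = (6 + 5)/150 = 11/150 per hour.
Remaining 16/25 at 11/150 per hour takes 96/11 hours.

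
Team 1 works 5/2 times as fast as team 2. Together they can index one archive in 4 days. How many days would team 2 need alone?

Let team 2's rate be r; then team 1's rate is (5/2)r, so together (5/2 + 1)r = (7/2)r = 1/4.
Thus r = 1/14 per day.
Team 2 alone: 14 days; team 1 alone: 28/5 days.

14 days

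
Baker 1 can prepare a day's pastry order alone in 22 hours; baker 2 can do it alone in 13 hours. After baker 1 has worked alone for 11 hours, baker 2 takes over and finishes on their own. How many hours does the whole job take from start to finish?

35/2 hours

In 11 hours baker 1 does 11/22 = 1/2 of the job, leaving 1/2.
Baker 2 works at 1/13 per hour, so finishing takes 1/2 ÷ 1/13 = 13/2 hours.
Total time = 11 + 13/2 = 35/2 hours.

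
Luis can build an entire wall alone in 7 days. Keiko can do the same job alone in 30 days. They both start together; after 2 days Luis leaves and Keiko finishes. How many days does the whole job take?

150/7 days

In the first 2 days the combined rate is 37/210, so 37/105 of the job is done, leaving 68/105.
After Luis leaves the rate is 1/30 per day; the remaining 68/105 takes 136/7 days.
Total = 2 + 136/7 = 150/7 days.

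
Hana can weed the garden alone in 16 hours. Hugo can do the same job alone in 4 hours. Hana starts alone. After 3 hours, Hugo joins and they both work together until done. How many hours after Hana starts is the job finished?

In the first 3 hours Hana alone does 3/16 of the job, leaving 13/16.
Once everyone is working, combined rate: 1/16 + 1/4 = (1 + 4)/16 = 5/16 per hour.
Remaining 13/16 at 5/16 per hour takes 13/5 hours.
Total from the start = 3 + 13/5 = 28/5 hours.

28/5 hours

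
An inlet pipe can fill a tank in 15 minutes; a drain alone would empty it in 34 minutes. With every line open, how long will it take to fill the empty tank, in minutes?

510/19 minutes

Net rate = 1/15 − 1/34 = (34 − 15)/510 = 19/510 per minute.
Filling time = 1 ÷ (19/510) = 510/19 minutes.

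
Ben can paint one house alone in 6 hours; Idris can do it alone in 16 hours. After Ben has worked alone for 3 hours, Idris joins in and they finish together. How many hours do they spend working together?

24/11 hours

In 3 hours Ben does 3/6 = 1/2 of the job, leaving 1/2.
Ben and Idris together work at 11/48 per hour, so finishing takes 1/2 ÷ 11/48 = 24/11 hours.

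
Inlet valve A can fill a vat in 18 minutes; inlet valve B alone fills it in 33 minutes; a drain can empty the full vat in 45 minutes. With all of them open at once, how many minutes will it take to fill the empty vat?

110/7 minutes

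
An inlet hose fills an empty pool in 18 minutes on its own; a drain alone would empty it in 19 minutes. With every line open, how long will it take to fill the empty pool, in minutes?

342 minutes

Net rate = 1/18 − 1/19 = (19 − 18)/342 = 1/342 per minute.
Filling time = 1 ÷ (1/342) = 342 minutes.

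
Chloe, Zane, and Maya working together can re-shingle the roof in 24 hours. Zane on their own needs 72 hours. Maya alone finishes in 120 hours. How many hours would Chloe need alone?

Combined rate is 1/24 per hour.
Known contribution: 1/72 + 1/120 = (5 + 3)/360 = 8/360 = 1/45 per hour.
So Chloe's rate is 1/24 − 1/45 = 7/360, meaning 360/7 hours alone.

360/7 hours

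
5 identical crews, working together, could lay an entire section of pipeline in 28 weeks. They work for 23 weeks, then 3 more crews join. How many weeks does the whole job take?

209/8 weeks

One crew does 1/140 of the job per week.
After 23 weeks with 5 crews, 23/28 is done (5/28 left).
With 8 crews the rate is 8/140 = 2/35, so the rest takes 5/28 ÷ 2/35 = 25/8 weeks.
Total = 23 + 25/8 = 209/8 weeks.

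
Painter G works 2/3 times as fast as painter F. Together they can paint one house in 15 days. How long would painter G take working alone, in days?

75/2 days

Let painter F's rate be r; then painter G's rate is (2/3)r, so together (2/3 + 1)r = (5/3)r = 1/15.
Thus r = 1/25 per day.
Painter F alone: 25 days; painter G alone: 75/2 days.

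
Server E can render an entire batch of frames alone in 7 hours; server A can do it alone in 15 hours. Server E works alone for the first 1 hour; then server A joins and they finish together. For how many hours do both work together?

In 1 hour server E does 1/7 of the job, leaving 6/7.
Server E and server A together work at 22/105 per hour, so finishing takes 6/7 ÷ 22/105 = 45/11 hours.

45/11 hours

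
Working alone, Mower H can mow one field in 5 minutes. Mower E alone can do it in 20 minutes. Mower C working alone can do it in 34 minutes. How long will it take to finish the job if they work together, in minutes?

Combined rate: 1/5 + 1/20 + 1/34 = (68 + 17 + 10)/340 = 95/340 = 19/68 per minute.
Time = 1 ÷ (19/68) = 68/19 minutes.

68/19 minutes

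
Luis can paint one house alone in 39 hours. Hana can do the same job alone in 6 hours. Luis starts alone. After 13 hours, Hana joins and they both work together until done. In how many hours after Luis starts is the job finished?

In the first 13 hours Luis alone does 13/39 = 1/3 of the job, leaving 2/3.
Once everyone is working, combined rate: 1/39 + 1/6 = (2 + 13)/78 = 15/78 = 5/26 per hour.
Remaining 2/3 at 5/26 per hour takes 52/15 hours.
Total from the start = 13 + 52/15 = 247/15 hours.

247/15 hours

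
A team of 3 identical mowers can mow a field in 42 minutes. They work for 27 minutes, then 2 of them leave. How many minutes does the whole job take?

72 minutes

One mower does 1/126 of the job per minute.
After 27 minutes with 3 mowers, 9/14 is done (5/14 left).
With 1 mower the rate is 1/126, so the rest takes 5/14 ÷ 1/126 = 45 minutes.
Total = 27 + 45 = 72 minutes.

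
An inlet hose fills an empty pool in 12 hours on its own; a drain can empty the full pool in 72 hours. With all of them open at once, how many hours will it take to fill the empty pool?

72/5 hours

Net rate = 1/12 − 1/72 = (6 − 1)/72 = 5/72 per hour.
Filling time = 1 ÷ (5/72) = 72/5 hours.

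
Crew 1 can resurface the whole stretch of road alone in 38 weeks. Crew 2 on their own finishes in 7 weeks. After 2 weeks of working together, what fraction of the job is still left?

88/133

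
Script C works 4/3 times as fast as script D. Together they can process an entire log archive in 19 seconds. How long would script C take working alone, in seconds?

133/4 seconds

Let script D's rate be r; then script C's rate is (4/3)r, so together (4/3 + 1)r = (7/3)r = 1/19.
Thus r = 3/133 per second.
Script D alone: 133/3 seconds; script C alone: 133/4 seconds.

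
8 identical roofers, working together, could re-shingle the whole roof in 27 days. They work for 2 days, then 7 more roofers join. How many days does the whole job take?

46/3 days

One roofer does 1/216 of the job per day.
After 2 days with 8 roofers, 2/27 is done (25/27 left).
With 15 roofers the rate is 15/216 = 5/72, so the rest takes 25/27 ÷ 5/72 = 40/3 days.
Total = 2 + 40/3 = 46/3 days.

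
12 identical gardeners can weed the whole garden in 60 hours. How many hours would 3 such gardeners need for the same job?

240 hours

Total work is 12·60 = 720 gardener-hours.
With 3 gardeners: 720/3 = 240 hours.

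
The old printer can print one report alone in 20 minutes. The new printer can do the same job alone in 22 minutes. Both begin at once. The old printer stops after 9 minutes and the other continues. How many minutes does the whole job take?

121/10 minutes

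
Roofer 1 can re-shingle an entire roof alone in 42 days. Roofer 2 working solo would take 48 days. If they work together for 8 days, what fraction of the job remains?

Combined rate: 1/42 + 1/48 = (8 + 7)/336 = 15/336 = 5/112 per day.
In 8 days they complete 8·5/112 = 5/14 of the job.
So 9/14 remains.

9/14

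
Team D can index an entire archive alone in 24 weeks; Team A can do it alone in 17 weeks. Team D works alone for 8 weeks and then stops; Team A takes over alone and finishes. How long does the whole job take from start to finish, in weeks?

58/3 weeks

In 8 weeks Team D does 8/24 = 1/3 of the job, leaving 2/3.
Team A works at 1/17 per week, so finishing takes 2/3 ÷ 1/17 = 34/3 weeks.
Total time = 8 + 34/3 = 58/3 weeks.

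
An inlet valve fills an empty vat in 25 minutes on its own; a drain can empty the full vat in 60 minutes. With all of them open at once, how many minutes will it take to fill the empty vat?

Net rate = 1/25 − 1/60 = (12 − 5)/300 = 7/300 per minute.
Filling time = 1 ÷ (7/300) = 300/7 minutes.

300/7 minutes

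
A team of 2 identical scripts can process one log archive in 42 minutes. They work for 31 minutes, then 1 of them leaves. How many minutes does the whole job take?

One script does 1/84 of the job per minute.
After 31 minutes with 2 scripts, 31/42 is done (11/42 left).
With 1 script the rate is 1/84, so the rest takes 11/42 ÷ 1/84 = 22 minutes.
Total = 31 + 22 = 53 minutes.

53 minutes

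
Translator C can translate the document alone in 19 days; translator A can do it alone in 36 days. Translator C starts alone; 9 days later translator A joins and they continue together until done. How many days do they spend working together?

72/11 days

In 9 days translator C does 9/19 of the job, leaving 10/19.
Translator C and translator A together work at 55/684 per day, so finishing takes 10/19 ÷ 55/684 = 72/11 days.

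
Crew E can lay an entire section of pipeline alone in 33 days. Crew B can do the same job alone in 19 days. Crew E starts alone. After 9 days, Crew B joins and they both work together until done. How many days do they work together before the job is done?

114/13 days

In the first 9 days Crew E alone does 9/33 = 3/11 of the job, leaving 8/11.
Once everyone is working, combined rate: 1/33 + 1/19 = (19 + 33)/627 = 52/627 per day.
Remaining 8/11 at 52/627 per day takes 114/13 days.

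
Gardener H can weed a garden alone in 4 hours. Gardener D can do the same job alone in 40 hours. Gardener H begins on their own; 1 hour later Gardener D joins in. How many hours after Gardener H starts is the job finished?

In the first 1 hour Gardener H alone does 1/4 of the job, leaving 3/4.
Once everyone is working, combined rate: 1/4 + 1/40 = (10 + 1)/40 = 11/40 per hour.
Remaining 3/4 at 11/40 per hour takes 30/11 hours.
Total from the start = 1 + 30/11 = 41/11 hours.

41/11 hours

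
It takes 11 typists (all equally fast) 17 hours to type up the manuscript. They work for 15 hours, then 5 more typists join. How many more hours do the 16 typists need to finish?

11/8 hours

One typist does 1/187 of the job per hour.
After 15 hours with 11 typists, 15/17 is done (2/17 left).
With 16 typists the rate is 16/187, so the rest takes 2/17 ÷ 16/187 = 11/8 hours.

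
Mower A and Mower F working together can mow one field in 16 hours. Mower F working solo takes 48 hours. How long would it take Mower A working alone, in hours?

Combined rate is 1/16 per hour.
Known contribution: 1/48 per hour.
So Mower A's rate is 1/16 − 1/48 = 1/24, meaning 24 hours alone.

24 hours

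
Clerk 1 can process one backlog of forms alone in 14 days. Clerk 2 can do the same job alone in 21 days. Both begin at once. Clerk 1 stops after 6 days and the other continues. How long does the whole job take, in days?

In the first 6 days the combined rate is 5/42, so 5/7 of the job is done, leaving 2/7.
After clerk 1 leaves the rate is 1/21 per day; the remaining 2/7 takes 6 days.
Total = 6 + 6 = 12 days.

12 days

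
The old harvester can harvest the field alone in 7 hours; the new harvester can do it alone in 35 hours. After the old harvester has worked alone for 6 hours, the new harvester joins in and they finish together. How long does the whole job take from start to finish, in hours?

In 6 hours the old harvester does 6/7 of the job, leaving 1/7.
The old harvester and the new harvester together work at 6/35 per hour, so finishing takes 1/7 ÷ 6/35 = 5/6 hours.
Total time = 6 + 5/6 = 41/6 hours.

41/6 hours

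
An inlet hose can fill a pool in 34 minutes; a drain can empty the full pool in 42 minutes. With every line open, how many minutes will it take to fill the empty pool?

357/2 minutes

Net rate = 1/34 − 1/42 = (21 − 17)/714 = 4/714 = 2/357 per minute.
Filling time = 1 ÷ (2/357) = 357/2 minutes.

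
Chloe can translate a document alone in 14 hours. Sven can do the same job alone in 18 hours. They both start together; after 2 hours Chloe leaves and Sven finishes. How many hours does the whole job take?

In the first 2 hours the combined rate is 8/63, so 16/63 of the job is done, leaving 47/63.
After Chloe leaves the rate is 1/18 per hour; the remaining 47/63 takes 94/7 hours.
Total = 2 + 94/7 = 108/7 hours.

108/7 hours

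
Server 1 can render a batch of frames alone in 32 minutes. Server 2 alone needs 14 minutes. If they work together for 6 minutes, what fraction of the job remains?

Combined rate: 1/32 + 1/14 = (7 + 16)/224 = 23/224 per minute.
In 6 minutes they complete 6·23/224 = 69/112 of the job.
So 43/112 remains.

43/112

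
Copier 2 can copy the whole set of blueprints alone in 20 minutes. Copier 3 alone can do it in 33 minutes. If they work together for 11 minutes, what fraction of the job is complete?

Combined rate: 1/20 + 1/33 = (33 + 20)/660 = 53/660 per minute.
In 11 minutes they complete 11·53/660 = 53/60 of the job.

53/60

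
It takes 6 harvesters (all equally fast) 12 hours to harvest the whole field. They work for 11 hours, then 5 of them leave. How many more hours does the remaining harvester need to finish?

One harvester does 1/72 of the job per hour.
After 11 hours with 6 harvesters, 11/12 is done (1/12 left).
With 1 harvester the rate is 1/72, so the rest takes 1/12 ÷ 1/72 = 6 hours.

6 hours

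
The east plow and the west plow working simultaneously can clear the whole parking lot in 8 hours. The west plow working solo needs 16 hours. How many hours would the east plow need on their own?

16 hours

Combined rate is 1/8 per hour.
Known contribution: 1/16 per hour.
So the east plow's rate is 1/8 − 1/16 = 1/16, meaning 16 hours alone.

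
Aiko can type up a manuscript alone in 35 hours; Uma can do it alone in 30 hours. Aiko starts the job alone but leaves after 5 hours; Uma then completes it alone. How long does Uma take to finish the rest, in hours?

In 5 hours Aiko does 5/35 = 1/7 of the job, leaving 6/7.
Uma works at 1/30 per hour, so finishing takes 6/7 ÷ 1/30 = 180/7 hours.

180/7 hours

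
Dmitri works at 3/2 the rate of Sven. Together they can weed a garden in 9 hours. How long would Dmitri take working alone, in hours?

Let Sven's rate be r; then Dmitri's rate is (3/2)r, so together (3/2 + 1)r = (5/2)r = 1/9.
Thus r = 2/45 per hour.
Sven alone: 45/2 hours; Dmitri alone: 15 hours.

15 hours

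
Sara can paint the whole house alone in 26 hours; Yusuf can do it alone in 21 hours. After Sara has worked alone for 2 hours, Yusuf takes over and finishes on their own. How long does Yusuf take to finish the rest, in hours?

252/13 hours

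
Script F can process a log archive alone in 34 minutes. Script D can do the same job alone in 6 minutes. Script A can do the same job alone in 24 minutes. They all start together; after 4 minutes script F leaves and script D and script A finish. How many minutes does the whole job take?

In the first 4 minutes the combined rate is 97/408, so 97/102 of the job is done, leaving 5/102.
After script F leaves the rate is 5/24 per minute; the remaining 5/102 takes 4/17 minutes.
Total = 4 + 4/17 = 72/17 minutes.

72/17 minutes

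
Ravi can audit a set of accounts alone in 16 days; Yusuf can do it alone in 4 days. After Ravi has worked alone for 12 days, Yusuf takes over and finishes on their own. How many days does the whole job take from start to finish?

13 days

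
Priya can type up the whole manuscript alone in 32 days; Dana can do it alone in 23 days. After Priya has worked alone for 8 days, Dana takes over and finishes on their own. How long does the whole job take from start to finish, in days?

In 8 days Priya does 8/32 = 1/4 of the job, leaving 3/4.
Dana works at 1/23 per day, so finishing takes 3/4 ÷ 1/23 = 69/4 days.
Total time = 8 + 69/4 = 101/4 days.

101/4 days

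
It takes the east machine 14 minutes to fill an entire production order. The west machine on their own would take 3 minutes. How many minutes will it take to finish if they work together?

Combined rate: 1/14 + 1/3 = (3 + 14)/42 = 17/42 per minute.
Time = 1 ÷ (17/42) = 42/17 minutes.

42/17 minutes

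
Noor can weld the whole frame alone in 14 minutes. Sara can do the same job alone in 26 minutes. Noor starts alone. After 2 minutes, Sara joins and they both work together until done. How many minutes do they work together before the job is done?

39/5 minutes

In the first 2 minutes Noor alone does 2/14 = 1/7 of the job, leaving 6/7.
Once everyone is working, combined rate: 1/14 + 1/26 = (13 + 7)/182 = 20/182 = 10/91 per minute.
Remaining 6/7 at 10/91 per minute takes 39/5 minutes.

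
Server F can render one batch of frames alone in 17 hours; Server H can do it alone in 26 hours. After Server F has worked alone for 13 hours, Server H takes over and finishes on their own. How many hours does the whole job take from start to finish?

In 13 hours Server F does 13/17 of the job, leaving 4/17.
Server H works at 1/26 per hour, so finishing takes 4/17 ÷ 1/26 = 104/17 hours.
Total time = 13 + 104/17 = 325/17 hours.

325/17 hours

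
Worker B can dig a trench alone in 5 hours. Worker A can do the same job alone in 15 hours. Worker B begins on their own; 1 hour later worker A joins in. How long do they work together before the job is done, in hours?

3 hours

In the first 1 hour worker B alone does 1/5 of the job, leaving 4/5.
Once everyone is working, combined rate: 1/5 + 1/15 = (3 + 1)/15 = 4/15 per hour.
Remaining 4/5 at 4/15 per hour takes 3 hours.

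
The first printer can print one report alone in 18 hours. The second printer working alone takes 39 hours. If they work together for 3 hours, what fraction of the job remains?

Combined rate: 1/18 + 1/39 = (13 + 6)/234 = 19/234 per hour.
In 3 hours they complete 3·19/234 = 19/78 of the job.
So 59/78 remains.

59/78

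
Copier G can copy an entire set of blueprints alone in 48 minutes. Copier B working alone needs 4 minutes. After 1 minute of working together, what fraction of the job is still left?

35/48

Combined rate: 1/48 + 1/4 = (1 + 12)/48 = 13/48 per minute.
In 1 minute they complete 1·13/48 = 13/48 of the job.
So 35/48 remains.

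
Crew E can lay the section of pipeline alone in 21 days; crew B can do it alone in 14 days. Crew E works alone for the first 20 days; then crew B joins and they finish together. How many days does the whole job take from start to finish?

102/5 days

In 20 days crew E does 20/21 of the job, leaving 1/21.
Crew E and crew B together work at 5/42 per day, so finishing takes 1/21 ÷ 5/42 = 2/5 days.
Total time = 20 + 2/5 = 102/5 days.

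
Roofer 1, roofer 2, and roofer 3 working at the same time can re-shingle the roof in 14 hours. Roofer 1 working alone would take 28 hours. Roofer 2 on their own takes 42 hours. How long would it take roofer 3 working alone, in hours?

84 hours

Combined rate is 1/14 per hour.
Known contribution: 1/28 + 1/42 = (3 + 2)/84 = 5/84 per hour.
So roofer 3's rate is 1/14 − 5/84 = 1/84, meaning 84 hours alone.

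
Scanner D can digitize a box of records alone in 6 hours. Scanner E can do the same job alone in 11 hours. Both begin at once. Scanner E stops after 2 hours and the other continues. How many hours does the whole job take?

54/11 hours

In the first 2 hours the combined rate is 17/66, so 17/33 of the job is done, leaving 16/33.
After scanner E leaves the rate is 1/6 per hour; the remaining 16/33 takes 32/11 hours.
Total = 2 + 32/11 = 54/11 hours.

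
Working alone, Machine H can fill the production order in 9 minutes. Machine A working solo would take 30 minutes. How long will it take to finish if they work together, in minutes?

90/13 minutes

Combined rate: 1/9 + 1/30 = (10 + 3)/90 = 13/90 per minute.
Time = 1 ÷ (13/90) = 90/13 minutes.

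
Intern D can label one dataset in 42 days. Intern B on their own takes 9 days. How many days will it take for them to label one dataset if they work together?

126/17 days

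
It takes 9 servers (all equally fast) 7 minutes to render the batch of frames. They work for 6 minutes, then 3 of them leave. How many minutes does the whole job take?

15/2 minutes

One server does 1/63 of the job per minute.
After 6 minutes with 9 servers, 6/7 is done (1/7 left).
With 6 servers the rate is 6/63 = 2/21, so the rest takes 1/7 ÷ 2/21 = 3/2 minutes.
Total = 6 + 3/2 = 15/2 minutes.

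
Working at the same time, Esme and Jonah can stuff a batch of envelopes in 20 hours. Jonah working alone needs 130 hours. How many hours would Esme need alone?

260/11 hours

Combined rate is 1/20 per hour.
Known contribution: 1/130 per hour.
So Esme's rate is 1/20 − 1/130 = 11/260, meaning 260/11 hours alone.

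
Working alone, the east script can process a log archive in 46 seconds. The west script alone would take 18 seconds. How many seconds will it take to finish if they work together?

Combined rate: 1/46 + 1/18 = (9 + 23)/414 = 32/414 = 16/207 per second.
Time = 1 ÷ (16/207) = 207/16 seconds.

207/16 seconds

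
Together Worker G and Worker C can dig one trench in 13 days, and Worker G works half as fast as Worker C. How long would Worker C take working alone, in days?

39/2 days

Let Worker C's rate be r; then Worker G's rate is (1/2)r, so together (1/2 + 1)r = (3/2)r = 1/13.
Thus r = 2/39 per day.
Worker C alone: 39/2 days; Worker G alone: 39 days.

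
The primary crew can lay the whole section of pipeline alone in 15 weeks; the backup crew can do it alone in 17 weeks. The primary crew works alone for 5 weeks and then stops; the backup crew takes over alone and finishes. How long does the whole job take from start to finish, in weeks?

49/3 weeks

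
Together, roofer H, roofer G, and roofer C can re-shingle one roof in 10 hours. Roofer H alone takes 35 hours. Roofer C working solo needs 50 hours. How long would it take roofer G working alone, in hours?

Combined rate is 1/10 per hour.
Known contribution: 1/35 + 1/50 = (10 + 7)/350 = 17/350 per hour.
So roofer G's rate is 1/10 − 17/350 = 9/175, meaning 175/9 hours alone.

175/9 hours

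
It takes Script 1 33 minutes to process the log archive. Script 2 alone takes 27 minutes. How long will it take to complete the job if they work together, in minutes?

297/20 minutes

Combined rate: 1/33 + 1/27 = (9 + 11)/297 = 20/297 per minute.
Time = 1 ÷ (20/297) = 297/20 minutes.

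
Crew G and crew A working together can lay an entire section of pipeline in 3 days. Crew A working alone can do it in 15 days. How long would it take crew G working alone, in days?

15/4 days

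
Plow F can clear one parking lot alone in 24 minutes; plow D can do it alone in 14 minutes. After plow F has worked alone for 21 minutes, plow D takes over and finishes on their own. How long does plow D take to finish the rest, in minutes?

7/4 minutes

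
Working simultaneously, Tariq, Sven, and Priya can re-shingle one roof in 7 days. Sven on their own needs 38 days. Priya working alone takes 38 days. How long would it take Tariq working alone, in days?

133/12 days

Combined rate is 1/7 per day.
Known contribution: 1/38 + 1/38 = (1 + 1)/38 = 2/38 = 1/19 per day.
So Tariq's rate is 1/7 − 1/19 = 12/133, meaning 133/12 days alone.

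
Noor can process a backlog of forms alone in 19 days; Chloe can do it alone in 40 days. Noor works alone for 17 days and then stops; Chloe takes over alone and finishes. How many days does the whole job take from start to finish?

In 17 days Noor does 17/19 of the job, leaving 2/19.
Chloe works at 1/40 per day, so finishing takes 2/19 ÷ 1/40 = 80/19 days.
Total time = 17 + 80/19 = 403/19 days.

403/19 days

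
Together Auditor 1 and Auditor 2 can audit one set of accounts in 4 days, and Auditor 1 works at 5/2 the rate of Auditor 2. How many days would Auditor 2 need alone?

Let Auditor 2's rate be r; then Auditor 1's rate is (5/2)r, so together (5/2 + 1)r = (7/2)r = 1/4.
Thus r = 1/14 per day.
Auditor 2 alone: 14 days; Auditor 1 alone: 28/5 days.

14 days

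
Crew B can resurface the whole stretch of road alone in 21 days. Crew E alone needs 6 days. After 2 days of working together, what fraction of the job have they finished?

Combined rate: 1/21 + 1/6 = (2 + 7)/42 = 9/42 = 3/14 per day.
In 2 days they complete 2·3/14 = 3/7 of the job.

3/7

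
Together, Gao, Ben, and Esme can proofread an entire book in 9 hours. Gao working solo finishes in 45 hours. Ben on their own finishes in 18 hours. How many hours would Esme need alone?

Combined rate is 1/9 per hour.
Known contribution: 1/45 + 1/18 = (2 + 5)/90 = 7/90 per hour.
So Esme's rate is 1/9 − 7/90 = 1/30, meaning 30 hours alone.

30 hours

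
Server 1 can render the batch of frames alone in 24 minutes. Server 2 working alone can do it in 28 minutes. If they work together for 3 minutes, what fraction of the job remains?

Combined rate: 1/24 + 1/28 = (7 + 6)/168 = 13/168 per minute.
In 3 minutes they complete 3·13/168 = 13/56 of the job.
So 43/56 remains.

43/56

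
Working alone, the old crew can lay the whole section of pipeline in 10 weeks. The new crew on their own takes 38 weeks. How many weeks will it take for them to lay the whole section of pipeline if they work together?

95/12 weeks

With two workers the combined time is the product over the sum: 10·38/(10+38) = 380/48 = 95/12 weeks.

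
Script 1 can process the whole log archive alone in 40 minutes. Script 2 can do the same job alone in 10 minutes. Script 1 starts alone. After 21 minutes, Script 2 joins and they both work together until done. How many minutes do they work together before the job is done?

In the first 21 minutes Script 1 alone does 21/40 of the job, leaving 19/40.
Once everyone is working, combined rate: 1/40 + 1/10 = (1 + 4)/40 = 5/40 = 1/8 per minute.
Remaining 19/40 at 1/8 per minute takes 19/5 minutes.

19/5 minutes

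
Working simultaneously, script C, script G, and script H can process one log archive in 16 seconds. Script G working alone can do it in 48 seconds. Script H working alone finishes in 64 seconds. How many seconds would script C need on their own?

192/5 seconds

Combined rate is 1/16 per second.
Known contribution: 1/48 + 1/64 = (4 + 3)/192 = 7/192 per second.
So script C's rate is 1/16 − 7/192 = 5/192, meaning 192/5 seconds alone.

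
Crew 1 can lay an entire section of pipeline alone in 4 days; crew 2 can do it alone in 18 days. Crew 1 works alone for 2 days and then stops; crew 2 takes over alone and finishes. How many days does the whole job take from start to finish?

11 days

In 2 days crew 1 does 2/4 = 1/2 of the job, leaving 1/2.
Crew 2 works at 1/18 per day, so finishing takes 1/2 ÷ 1/18 = 9 days.
Total time = 2 + 9 = 11 days.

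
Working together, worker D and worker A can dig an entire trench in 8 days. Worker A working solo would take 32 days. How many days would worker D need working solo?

Combined rate is 1/8 per day.
Known contribution: 1/32 per day.
So worker D's rate is 1/8 − 1/32 = 3/32, meaning 32/3 days alone.

32/3 days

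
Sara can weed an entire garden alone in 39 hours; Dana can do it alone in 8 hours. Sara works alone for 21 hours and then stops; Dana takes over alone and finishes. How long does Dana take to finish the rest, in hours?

In 21 hours Sara does 21/39 = 7/13 of the job, leaving 6/13.
Dana works at 1/8 per hour, so finishing takes 6/13 ÷ 1/8 = 48/13 hours.

48/13 hours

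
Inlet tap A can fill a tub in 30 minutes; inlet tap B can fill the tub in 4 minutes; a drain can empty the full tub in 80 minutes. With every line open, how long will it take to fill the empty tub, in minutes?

Net rate = 1/30 + 1/4 − 1/80 = (8 + 60 − 3)/240 = 65/240 = 13/48 per minute.
Filling time = 1 ÷ (13/48) = 48/13 minutes.

48/13 minutes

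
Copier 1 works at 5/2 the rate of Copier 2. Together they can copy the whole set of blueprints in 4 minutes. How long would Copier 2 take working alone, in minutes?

14 minutes

Let Copier 2's rate be r; then Copier 1's rate is (5/2)r, so together (5/2 + 1)r = (7/2)r = 1/4.
Thus r = 1/14 per minute.
Copier 2 alone: 14 minutes; Copier 1 alone: 28/5 minutes.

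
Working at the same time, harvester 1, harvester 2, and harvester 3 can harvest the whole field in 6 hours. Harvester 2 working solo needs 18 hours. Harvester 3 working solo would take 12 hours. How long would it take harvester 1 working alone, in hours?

36 hours

Combined rate is 1/6 per hour.
Known contribution: 1/18 + 1/12 = (2 + 3)/36 = 5/36 per hour.
So harvester 1's rate is 1/6 − 5/36 = 1/36, meaning 36 hours alone.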